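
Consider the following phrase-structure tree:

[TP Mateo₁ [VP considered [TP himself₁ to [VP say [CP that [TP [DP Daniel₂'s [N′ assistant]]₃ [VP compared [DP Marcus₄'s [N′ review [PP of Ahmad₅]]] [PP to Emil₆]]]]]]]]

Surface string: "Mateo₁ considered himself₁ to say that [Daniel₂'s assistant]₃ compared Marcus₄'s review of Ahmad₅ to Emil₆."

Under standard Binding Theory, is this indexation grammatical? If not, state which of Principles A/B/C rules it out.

grammatical

The two coindexed NPs are *Mateo₁* and *himself₁*.
*himself₁* is an anaphor; its binding domain is the matrix TP, whose subject is Mateo₁. *Mateo₁* c-commands it within that domain and shares its index, so Principle A is satisfied.
*Mateo₁* is an R-expression; *himself₁* does not c-command it, and no other NP shares its index, so Principle C is satisfied.
All principles are respected.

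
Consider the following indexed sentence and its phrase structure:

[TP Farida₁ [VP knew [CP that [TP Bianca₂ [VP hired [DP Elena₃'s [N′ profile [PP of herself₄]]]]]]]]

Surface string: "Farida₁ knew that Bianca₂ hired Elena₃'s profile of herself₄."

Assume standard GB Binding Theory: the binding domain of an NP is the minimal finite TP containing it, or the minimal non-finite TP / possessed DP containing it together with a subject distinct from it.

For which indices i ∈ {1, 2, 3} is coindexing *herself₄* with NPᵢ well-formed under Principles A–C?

*herself* is an anaphor, so Principle A applies: it must be bound in its binding domain.
Binding domain of *herself₄*: the possessed DP, whose subject is Elena₃.
*Farida₁* c-commands the anaphor but is outside its binding domain → cannot satisfy Principle A.
*Bianca₂* c-commands the anaphor but is outside its binding domain → cannot satisfy Principle A.
*Elena₃* c-commands the anaphor within its binding domain → licit binder.

{3}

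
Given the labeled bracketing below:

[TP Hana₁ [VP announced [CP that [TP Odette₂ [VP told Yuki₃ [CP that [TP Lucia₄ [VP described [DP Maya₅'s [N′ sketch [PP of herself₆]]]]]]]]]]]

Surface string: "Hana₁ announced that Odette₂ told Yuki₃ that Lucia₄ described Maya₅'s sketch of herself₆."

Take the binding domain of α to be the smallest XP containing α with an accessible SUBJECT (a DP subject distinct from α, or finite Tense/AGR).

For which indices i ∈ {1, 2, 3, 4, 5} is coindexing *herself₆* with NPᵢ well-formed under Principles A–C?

*herself* is an anaphor, so Principle A applies: it must be bound in its binding domain.
Binding domain of *herself₆*: the possessed DP, whose subject is Maya₅.
*Hana₁* c-commands the anaphor but is outside its binding domain → cannot satisfy Principle A.
*Odette₂* c-commands the anaphor but is outside its binding domain → cannot satisfy Principle A.
*Yuki₃* c-commands the anaphor but is outside its binding domain → cannot satisfy Principle A.
*Lucia₄* c-commands the anaphor but is outside its binding domain → cannot satisfy Principle A.
*Maya₅* c-commands the anaphor within its binding domain → licit binder.

{5}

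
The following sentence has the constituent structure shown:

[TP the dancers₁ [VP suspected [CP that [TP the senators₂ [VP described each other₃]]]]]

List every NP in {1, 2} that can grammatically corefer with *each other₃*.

{2}

*each other* is an anaphor, so Principle A applies: it must be bound in its binding domain.
Binding domain of *each other₃*: the embedded TP, whose subject is the senators₂.
*the dancers₁* c-commands the anaphor but is outside its binding domain → cannot satisfy Principle A.
*the senators₂* c-commands the anaphor within its binding domain → licit binder.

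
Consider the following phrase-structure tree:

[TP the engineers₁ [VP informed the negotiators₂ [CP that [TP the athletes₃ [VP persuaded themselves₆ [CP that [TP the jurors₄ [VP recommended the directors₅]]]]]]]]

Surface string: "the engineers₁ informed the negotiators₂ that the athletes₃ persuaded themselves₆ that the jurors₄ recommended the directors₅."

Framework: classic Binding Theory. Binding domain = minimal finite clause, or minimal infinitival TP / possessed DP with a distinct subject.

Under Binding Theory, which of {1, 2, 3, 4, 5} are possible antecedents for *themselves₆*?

*themselves* is an anaphor, so Principle A applies: it must be bound in its binding domain.
Binding domain of *themselves₆*: the embedded TP, whose subject is the athletes₃.
*the engineers₁* c-commands the anaphor but is outside its binding domain → cannot satisfy Principle A.
*the negotiators₂* c-commands the anaphor but is outside its binding domain → cannot satisfy Principle A.
*the athletes₃* c-commands the anaphor within its binding domain → licit binder.
*the jurors₄* does not c-command the anaphor → cannot bind it.
*the directors₅* does not c-command the anaphor → cannot bind it.

{3}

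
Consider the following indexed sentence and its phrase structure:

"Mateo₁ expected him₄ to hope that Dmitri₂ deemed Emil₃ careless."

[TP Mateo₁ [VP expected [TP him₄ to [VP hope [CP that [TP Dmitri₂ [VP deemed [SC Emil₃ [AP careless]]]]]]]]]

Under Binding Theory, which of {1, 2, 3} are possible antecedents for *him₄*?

*him* is a pronoun, so Principle B applies: it must be free in its binding domain.
Binding domain of *him₄*: the matrix TP, whose subject is Mateo₁.
*Mateo₁* c-commands the pronoun within its binding domain → coindexation would violate Principle B.
*Dmitri₂*: the pronoun c-commands this R-expression → coindexation would violate Principle C on *Dmitri₂*.
*Emil₃*: the pronoun c-commands this R-expression → coindexation would violate Principle C on *Emil₃*.

none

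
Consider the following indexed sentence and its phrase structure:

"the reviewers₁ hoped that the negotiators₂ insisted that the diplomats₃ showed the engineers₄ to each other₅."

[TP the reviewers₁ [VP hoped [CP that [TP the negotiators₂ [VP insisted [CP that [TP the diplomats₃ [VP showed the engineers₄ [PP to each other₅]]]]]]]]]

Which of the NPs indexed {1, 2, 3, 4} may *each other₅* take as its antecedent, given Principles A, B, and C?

*each other* is an anaphor, so Principle A applies: it must be bound in its binding domain.
Binding domain of *each other₅*: the embedded TP, whose subject is the diplomats₃.
*the reviewers₁* c-commands the anaphor but is outside its binding domain → cannot satisfy Principle A.
*the negotiators₂* c-commands the anaphor but is outside its binding domain → cannot satisfy Principle A.
*the diplomats₃* c-commands the anaphor within its binding domain → licit binder.
*the engineers₄* c-commands the anaphor within its binding domain → licit binder.

{3, 4}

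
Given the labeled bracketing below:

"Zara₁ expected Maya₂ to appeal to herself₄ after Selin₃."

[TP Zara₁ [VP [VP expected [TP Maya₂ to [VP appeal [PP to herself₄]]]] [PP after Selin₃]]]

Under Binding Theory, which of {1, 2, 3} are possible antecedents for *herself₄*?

*herself* is an anaphor, so Principle A applies: it must be bound in its binding domain.
Binding domain of *herself₄*: the embedded TP, whose subject is Maya₂.
*Zara₁* c-commands the anaphor but is outside its binding domain → cannot satisfy Principle A.
*Maya₂* c-commands the anaphor within its binding domain → licit binder.
*Selin₃* does not c-command the anaphor → cannot bind it.

{2}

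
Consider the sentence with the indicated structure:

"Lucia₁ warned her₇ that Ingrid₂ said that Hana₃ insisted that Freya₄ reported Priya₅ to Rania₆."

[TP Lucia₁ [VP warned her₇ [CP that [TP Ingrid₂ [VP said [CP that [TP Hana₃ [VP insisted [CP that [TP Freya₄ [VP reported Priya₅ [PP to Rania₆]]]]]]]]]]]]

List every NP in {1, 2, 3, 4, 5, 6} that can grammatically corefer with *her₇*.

*her* is a pronoun, so Principle B applies: it must be free in its binding domain.
Binding domain of *her₇*: the matrix TP, whose subject is Lucia₁.
*Lucia₁* c-commands the pronoun within its binding domain → coindexation would violate Principle B.
*Ingrid₂*: the pronoun c-commands this R-expression → coindexation would violate Principle C on *Ingrid₂*.
*Hana₃*: the pronoun c-commands this R-expression → coindexation would violate Principle C on *Hana₃*.
*Freya₄*: the pronoun c-commands this R-expression → coindexation would violate Principle C on *Freya₄*.
*Priya₅*: the pronoun c-commands this R-expression → coindexation would violate Principle C on *Priya₅*.
*Rania₆*: the pronoun c-commands this R-expression → coindexation would violate Principle C on *Rania₆*.

none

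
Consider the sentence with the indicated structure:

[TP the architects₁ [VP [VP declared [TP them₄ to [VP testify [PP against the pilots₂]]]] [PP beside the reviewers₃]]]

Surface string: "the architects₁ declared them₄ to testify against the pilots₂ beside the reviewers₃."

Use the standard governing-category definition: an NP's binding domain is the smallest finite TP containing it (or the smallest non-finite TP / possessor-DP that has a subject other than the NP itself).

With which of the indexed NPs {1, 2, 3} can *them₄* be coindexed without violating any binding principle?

*them* is a pronoun, so Principle B applies: it must be free in its binding domain.
Binding domain of *them₄*: the matrix TP, whose subject is the architects₁.
*the architects₁* c-commands the pronoun within its binding domain → coindexation would violate Principle B.
*the pilots₂*: the pronoun c-commands this R-expression → coindexation would violate Principle C on *the pilots₂*.
*the reviewers₃* and the pronoun do not c-command one another → neither Principle B nor Principle C is at stake; coindexation permitted.

{3}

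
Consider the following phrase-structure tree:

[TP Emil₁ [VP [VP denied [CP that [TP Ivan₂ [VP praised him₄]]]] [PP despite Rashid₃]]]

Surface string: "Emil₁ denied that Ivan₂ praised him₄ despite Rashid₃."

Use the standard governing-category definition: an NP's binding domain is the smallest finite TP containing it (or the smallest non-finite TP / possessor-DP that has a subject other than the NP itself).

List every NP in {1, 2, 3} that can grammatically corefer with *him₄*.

*him* is a pronoun, so Principle B applies: it must be free in its binding domain.
Binding domain of *him₄*: the embedded TP, whose subject is Ivan₂.
*Emil₁* c-commands the pronoun but from outside its binding domain, and is not c-commanded by it → coindexation permitted.
*Ivan₂* c-commands the pronoun within its binding domain → coindexation would violate Principle B.
*Rashid₃* and the pronoun do not c-command one another → neither Principle B nor Principle C is at stake; coindexation permitted.

{1, 3}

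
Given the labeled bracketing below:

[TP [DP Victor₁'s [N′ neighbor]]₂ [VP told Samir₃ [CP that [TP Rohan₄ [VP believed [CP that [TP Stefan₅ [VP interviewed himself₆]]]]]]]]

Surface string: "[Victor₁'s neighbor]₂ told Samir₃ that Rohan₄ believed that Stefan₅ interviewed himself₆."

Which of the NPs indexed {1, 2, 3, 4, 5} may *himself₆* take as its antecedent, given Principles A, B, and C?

{5}

*himself* is an anaphor, so Principle A applies: it must be bound in its binding domain.
Binding domain of *himself₆*: the embedded TP, whose subject is Stefan₅.
*Victor₁* does not c-command the anaphor → cannot bind it.
*[Victor₁'s neighbor]₂* c-commands the anaphor but is outside its binding domain → cannot satisfy Principle A.
*Samir₃* c-commands the anaphor but is outside its binding domain → cannot satisfy Principle A.
*Rohan₄* c-commands the anaphor but is outside its binding domain → cannot satisfy Principle A.
*Stefan₅* c-commands the anaphor within its binding domain → licit binder.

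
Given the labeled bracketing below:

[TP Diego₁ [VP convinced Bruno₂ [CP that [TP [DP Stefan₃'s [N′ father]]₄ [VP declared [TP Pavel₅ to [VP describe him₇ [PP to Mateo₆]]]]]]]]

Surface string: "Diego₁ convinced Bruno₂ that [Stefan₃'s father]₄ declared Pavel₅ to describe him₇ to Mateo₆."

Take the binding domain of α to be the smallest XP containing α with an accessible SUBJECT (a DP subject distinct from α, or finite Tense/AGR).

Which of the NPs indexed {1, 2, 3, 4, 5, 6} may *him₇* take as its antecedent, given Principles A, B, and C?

*him* is a pronoun, so Principle B applies: it must be free in its binding domain.
Binding domain of *him₇*: the embedded TP, whose subject is Pavel₅.
*Diego₁* c-commands the pronoun but from outside its binding domain, and is not c-commanded by it → coindexation permitted.
*Bruno₂* c-commands the pronoun but from outside its binding domain, and is not c-commanded by it → coindexation permitted.
*Stefan₃* and the pronoun do not c-command one another → neither Principle B nor Principle C is at stake; coindexation permitted.
*[Stefan₃'s father]₄* c-commands the pronoun but from outside its binding domain, and is not c-commanded by it → coindexation permitted.
*Pavel₅* c-commands the pronoun within its binding domain → coindexation would violate Principle B.
*Mateo₆*: the pronoun c-commands this R-expression → coindexation would violate Principle C on *Mateo₆*.

{1, 2, 3, 4}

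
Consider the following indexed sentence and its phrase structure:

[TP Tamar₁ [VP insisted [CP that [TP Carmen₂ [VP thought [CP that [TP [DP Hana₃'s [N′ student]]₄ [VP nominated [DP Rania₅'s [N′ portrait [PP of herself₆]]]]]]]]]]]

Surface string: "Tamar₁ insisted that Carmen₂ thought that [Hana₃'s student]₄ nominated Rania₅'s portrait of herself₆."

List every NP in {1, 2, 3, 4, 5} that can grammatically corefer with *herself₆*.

{5}

*herself* is an anaphor, so Principle A applies: it must be bound in its binding domain.
Binding domain of *herself₆*: the possessed DP, whose subject is Rania₅.
*Tamar₁* c-commands the anaphor but is outside its binding domain → cannot satisfy Principle A.
*Carmen₂* c-commands the anaphor but is outside its binding domain → cannot satisfy Principle A.
*Hana₃* does not c-command the anaphor → cannot bind it.
*[Hana₃'s student]₄* c-commands the anaphor but is outside its binding domain → cannot satisfy Principle A.
*Rania₅* c-commands the anaphor within its binding domain → licit binder.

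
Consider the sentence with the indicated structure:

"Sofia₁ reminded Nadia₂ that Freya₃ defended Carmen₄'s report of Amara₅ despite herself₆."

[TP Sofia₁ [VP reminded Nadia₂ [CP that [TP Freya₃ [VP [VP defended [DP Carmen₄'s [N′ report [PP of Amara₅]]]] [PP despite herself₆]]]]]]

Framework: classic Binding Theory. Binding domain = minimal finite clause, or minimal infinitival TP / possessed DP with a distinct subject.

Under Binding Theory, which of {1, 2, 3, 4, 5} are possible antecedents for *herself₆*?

*herself* is an anaphor, so Principle A applies: it must be bound in its binding domain.
Binding domain of *herself₆*: the embedded TP, whose subject is Freya₃.
*Sofia₁* c-commands the anaphor but is outside its binding domain → cannot satisfy Principle A.
*Nadia₂* c-commands the anaphor but is outside its binding domain → cannot satisfy Principle A.
*Freya₃* c-commands the anaphor within its binding domain → licit binder.
*Carmen₄* does not c-command the anaphor → cannot bind it.
*Amara₅* does not c-command the anaphor → cannot bind it.

{3}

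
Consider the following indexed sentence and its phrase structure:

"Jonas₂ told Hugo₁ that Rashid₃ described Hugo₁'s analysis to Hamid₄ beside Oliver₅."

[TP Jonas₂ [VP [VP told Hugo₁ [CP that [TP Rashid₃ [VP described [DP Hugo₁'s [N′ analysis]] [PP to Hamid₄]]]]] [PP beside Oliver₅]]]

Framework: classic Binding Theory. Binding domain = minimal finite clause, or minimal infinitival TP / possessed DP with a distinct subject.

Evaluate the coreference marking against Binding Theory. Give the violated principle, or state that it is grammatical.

The two coindexed NPs are *Hugo₁* (the lower occurrence) and *Hugo₁* (the higher occurrence).
*Hugo₁* (the lower occurrence) is an R-expression. Principle C requires it to be free everywhere.
*Hugo₁* (the higher occurrence) c-commands it and carries the same index.
The R-expression is bound → Principle C violation.

Principle C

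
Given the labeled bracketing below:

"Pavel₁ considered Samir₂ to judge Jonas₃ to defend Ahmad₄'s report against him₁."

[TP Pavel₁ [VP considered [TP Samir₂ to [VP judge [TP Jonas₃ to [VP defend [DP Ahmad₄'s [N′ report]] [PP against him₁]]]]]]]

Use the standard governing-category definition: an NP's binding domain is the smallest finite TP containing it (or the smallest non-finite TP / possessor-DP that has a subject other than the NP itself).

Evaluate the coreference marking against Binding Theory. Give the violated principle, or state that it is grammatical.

grammatical

The two coindexed NPs are *Pavel₁* and *him₁*.
*him₁* is a pronoun; its binding domain is the embedded TP, whose subject is Jonas₃. Within that domain it is c-commanded only by *Jonas₃*, which carries a different index — the pronoun is free locally, so Principle B holds.
*Pavel₁* is an R-expression; *him₁* does not c-command it, and no other NP shares its index, so Principle C is satisfied.
All principles are respected.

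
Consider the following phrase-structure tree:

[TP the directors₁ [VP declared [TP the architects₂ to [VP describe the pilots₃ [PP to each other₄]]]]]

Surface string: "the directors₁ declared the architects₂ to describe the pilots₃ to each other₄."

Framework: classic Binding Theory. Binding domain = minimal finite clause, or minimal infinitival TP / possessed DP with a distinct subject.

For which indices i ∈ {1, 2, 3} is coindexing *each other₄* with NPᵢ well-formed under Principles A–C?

*each other* is an anaphor, so Principle A applies: it must be bound in its binding domain.
Binding domain of *each other₄*: the embedded TP, whose subject is the architects₂.
*the directors₁* c-commands the anaphor but is outside its binding domain → cannot satisfy Principle A.
*the architects₂* c-commands the anaphor within its binding domain → licit binder.
*the pilots₃* c-commands the anaphor within its binding domain → licit binder.

{2, 3}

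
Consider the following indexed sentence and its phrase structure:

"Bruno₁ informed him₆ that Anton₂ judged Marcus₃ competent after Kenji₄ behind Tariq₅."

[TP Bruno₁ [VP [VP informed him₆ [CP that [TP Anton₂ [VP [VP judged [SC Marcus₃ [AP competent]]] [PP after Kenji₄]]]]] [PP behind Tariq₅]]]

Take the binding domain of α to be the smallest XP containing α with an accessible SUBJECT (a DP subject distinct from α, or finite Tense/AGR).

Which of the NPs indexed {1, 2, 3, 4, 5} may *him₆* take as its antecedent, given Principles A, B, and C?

*him* is a pronoun, so Principle B applies: it must be free in its binding domain.
Binding domain of *him₆*: the matrix TP, whose subject is Bruno₁.
*Bruno₁* c-commands the pronoun within its binding domain → coindexation would violate Principle B.
*Anton₂*: the pronoun c-commands this R-expression → coindexation would violate Principle C on *Anton₂*.
*Marcus₃*: the pronoun c-commands this R-expression → coindexation would violate Principle C on *Marcus₃*.
*Kenji₄*: the pronoun c-commands this R-expression → coindexation would violate Principle C on *Kenji₄*.
*Tariq₅* and the pronoun do not c-command one another → neither Principle B nor Principle C is at stake; coindexation permitted.

{5}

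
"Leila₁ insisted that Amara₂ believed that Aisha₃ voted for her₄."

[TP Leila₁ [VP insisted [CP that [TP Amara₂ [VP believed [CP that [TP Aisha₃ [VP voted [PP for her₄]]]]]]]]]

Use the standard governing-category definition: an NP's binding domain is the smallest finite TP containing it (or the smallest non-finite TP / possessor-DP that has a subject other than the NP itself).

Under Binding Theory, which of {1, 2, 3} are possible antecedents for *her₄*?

*her* is a pronoun, so Principle B applies: it must be free in its binding domain.
Binding domain of *her₄*: the embedded TP, whose subject is Aisha₃.
*Leila₁* c-commands the pronoun but from outside its binding domain, and is not c-commanded by it → coindexation permitted.
*Amara₂* c-commands the pronoun but from outside its binding domain, and is not c-commanded by it → coindexation permitted.
*Aisha₃* c-commands the pronoun within its binding domain → coindexation would violate Principle B.

{1, 2}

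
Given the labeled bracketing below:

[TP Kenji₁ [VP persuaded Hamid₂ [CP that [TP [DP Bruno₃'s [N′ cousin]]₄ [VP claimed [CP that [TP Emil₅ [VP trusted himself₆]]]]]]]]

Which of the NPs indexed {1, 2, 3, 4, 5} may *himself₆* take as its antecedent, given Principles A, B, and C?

{5}

*himself* is an anaphor, so Principle A applies: it must be bound in its binding domain.
Binding domain of *himself₆*: the embedded TP, whose subject is Emil₅.
*Kenji₁* c-commands the anaphor but is outside its binding domain → cannot satisfy Principle A.
*Hamid₂* c-commands the anaphor but is outside its binding domain → cannot satisfy Principle A.
*Bruno₃* does not c-command the anaphor → cannot bind it.
*[Bruno₃'s cousin]₄* c-commands the anaphor but is outside its binding domain → cannot satisfy Principle A.
*Emil₅* c-commands the anaphor within its binding domain → licit binder.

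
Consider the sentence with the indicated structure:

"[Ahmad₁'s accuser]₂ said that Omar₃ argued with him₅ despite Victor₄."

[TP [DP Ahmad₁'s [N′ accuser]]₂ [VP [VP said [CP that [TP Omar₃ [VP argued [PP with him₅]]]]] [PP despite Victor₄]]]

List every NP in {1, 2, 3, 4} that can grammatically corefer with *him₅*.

*him* is a pronoun, so Principle B applies: it must be free in its binding domain.
Binding domain of *him₅*: the embedded TP, whose subject is Omar₃.
*Ahmad₁* and the pronoun do not c-command one another → neither Principle B nor Principle C is at stake; coindexation permitted.
*[Ahmad₁'s accuser]₂* c-commands the pronoun but from outside its binding domain, and is not c-commanded by it → coindexation permitted.
*Omar₃* c-commands the pronoun within its binding domain → coindexation would violate Principle B.
*Victor₄* and the pronoun do not c-command one another → neither Principle B nor Principle C is at stake; coindexation permitted.

{1, 2, 4}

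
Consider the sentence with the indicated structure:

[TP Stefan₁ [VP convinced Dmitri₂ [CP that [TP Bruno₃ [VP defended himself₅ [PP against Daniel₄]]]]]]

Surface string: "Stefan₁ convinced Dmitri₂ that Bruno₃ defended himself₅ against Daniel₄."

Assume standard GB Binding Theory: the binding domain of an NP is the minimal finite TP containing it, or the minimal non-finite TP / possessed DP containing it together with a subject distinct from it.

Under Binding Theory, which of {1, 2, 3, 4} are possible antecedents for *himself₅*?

{3}

*himself* is an anaphor, so Principle A applies: it must be bound in its binding domain.
Binding domain of *himself₅*: the embedded TP, whose subject is Bruno₃.
*Stefan₁* c-commands the anaphor but is outside its binding domain → cannot satisfy Principle A.
*Dmitri₂* c-commands the anaphor but is outside its binding domain → cannot satisfy Principle A.
*Bruno₃* c-commands the anaphor within its binding domain → licit binder.
*Daniel₄* does not c-command the anaphor → cannot bind it.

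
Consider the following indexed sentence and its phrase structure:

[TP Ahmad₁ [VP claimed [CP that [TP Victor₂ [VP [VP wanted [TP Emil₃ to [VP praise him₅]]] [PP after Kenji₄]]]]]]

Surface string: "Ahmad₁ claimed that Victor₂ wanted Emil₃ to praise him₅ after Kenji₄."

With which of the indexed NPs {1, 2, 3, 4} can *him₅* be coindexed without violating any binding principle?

*him* is a pronoun, so Principle B applies: it must be free in its binding domain.
Binding domain of *him₅*: the embedded TP, whose subject is Emil₃.
*Ahmad₁* c-commands the pronoun but from outside its binding domain, and is not c-commanded by it → coindexation permitted.
*Victor₂* c-commands the pronoun but from outside its binding domain, and is not c-commanded by it → coindexation permitted.
*Emil₃* c-commands the pronoun within its binding domain → coindexation would violate Principle B.
*Kenji₄* and the pronoun do not c-command one another → neither Principle B nor Principle C is at stake; coindexation permitted.

{1, 2, 4}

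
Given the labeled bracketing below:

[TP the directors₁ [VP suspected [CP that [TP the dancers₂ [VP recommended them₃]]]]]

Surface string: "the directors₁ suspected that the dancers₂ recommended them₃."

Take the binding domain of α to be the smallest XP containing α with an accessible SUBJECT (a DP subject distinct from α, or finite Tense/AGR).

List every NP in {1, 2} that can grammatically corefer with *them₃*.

{1}

*them* is a pronoun, so Principle B applies: it must be free in its binding domain.
Binding domain of *them₃*: the embedded TP, whose subject is the dancers₂.
*the directors₁* c-commands the pronoun but from outside its binding domain, and is not c-commanded by it → coindexation permitted.
*the dancers₂* c-commands the pronoun within its binding domain → coindexation would violate Principle B.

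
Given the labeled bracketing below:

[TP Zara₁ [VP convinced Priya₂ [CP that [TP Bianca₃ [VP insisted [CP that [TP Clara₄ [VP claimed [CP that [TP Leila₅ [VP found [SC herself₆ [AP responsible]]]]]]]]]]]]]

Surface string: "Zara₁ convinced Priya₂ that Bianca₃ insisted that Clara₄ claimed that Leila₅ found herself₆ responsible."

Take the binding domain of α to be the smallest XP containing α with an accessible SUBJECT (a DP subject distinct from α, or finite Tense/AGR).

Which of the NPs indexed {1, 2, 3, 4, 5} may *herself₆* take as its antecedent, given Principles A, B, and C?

{5}

*herself* is an anaphor, so Principle A applies: it must be bound in its binding domain.
Binding domain of *herself₆*: the embedded TP, whose subject is Leila₅.
*Zara₁* c-commands the anaphor but is outside its binding domain → cannot satisfy Principle A.
*Priya₂* c-commands the anaphor but is outside its binding domain → cannot satisfy Principle A.
*Bianca₃* c-commands the anaphor but is outside its binding domain → cannot satisfy Principle A.
*Clara₄* c-commands the anaphor but is outside its binding domain → cannot satisfy Principle A.
*Leila₅* c-commands the anaphor within its binding domain → licit binder.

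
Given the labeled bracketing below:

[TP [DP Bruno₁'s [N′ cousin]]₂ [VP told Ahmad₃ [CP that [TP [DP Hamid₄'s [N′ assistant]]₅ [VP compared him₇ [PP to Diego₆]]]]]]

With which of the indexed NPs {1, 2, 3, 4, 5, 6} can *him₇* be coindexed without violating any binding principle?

*him* is a pronoun, so Principle B applies: it must be free in its binding domain.
Binding domain of *him₇*: the embedded TP, whose subject is [Hamid₄'s assistant]₅.
*Bruno₁* and the pronoun do not c-command one another → neither Principle B nor Principle C is at stake; coindexation permitted.
*[Bruno₁'s cousin]₂* c-commands the pronoun but from outside its binding domain, and is not c-commanded by it → coindexation permitted.
*Ahmad₃* c-commands the pronoun but from outside its binding domain, and is not c-commanded by it → coindexation permitted.
*Hamid₄* and the pronoun do not c-command one another → neither Principle B nor Principle C is at stake; coindexation permitted.
*[Hamid₄'s assistant]₅* c-commands the pronoun within its binding domain → coindexation would violate Principle B.
*Diego₆*: the pronoun c-commands this R-expression → coindexation would violate Principle C on *Diego₆*.

{1, 2, 3, 4}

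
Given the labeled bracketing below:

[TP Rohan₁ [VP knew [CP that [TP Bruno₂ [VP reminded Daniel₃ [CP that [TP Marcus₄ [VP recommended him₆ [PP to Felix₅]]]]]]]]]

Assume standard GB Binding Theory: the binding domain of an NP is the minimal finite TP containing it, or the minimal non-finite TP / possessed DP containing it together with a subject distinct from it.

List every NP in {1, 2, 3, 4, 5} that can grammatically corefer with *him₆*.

*him* is a pronoun, so Principle B applies: it must be free in its binding domain.
Binding domain of *him₆*: the embedded TP, whose subject is Marcus₄.
*Rohan₁* c-commands the pronoun but from outside its binding domain, and is not c-commanded by it → coindexation permitted.
*Bruno₂* c-commands the pronoun but from outside its binding domain, and is not c-commanded by it → coindexation permitted.
*Daniel₃* c-commands the pronoun but from outside its binding domain, and is not c-commanded by it → coindexation permitted.
*Marcus₄* c-commands the pronoun within its binding domain → coindexation would violate Principle B.
*Felix₅*: the pronoun c-commands this R-expression → coindexation would violate Principle C on *Felix₅*.

{1, 2, 3}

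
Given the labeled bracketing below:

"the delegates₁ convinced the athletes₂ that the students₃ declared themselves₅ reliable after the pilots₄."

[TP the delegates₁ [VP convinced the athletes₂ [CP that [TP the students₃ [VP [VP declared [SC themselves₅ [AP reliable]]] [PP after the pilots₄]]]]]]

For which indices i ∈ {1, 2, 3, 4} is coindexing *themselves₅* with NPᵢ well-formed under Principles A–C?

*themselves* is an anaphor, so Principle A applies: it must be bound in its binding domain.
Binding domain of *themselves₅*: the embedded TP, whose subject is the students₃.
*the delegates₁* c-commands the anaphor but is outside its binding domain → cannot satisfy Principle A.
*the athletes₂* c-commands the anaphor but is outside its binding domain → cannot satisfy Principle A.
*the students₃* c-commands the anaphor within its binding domain → licit binder.
*the pilots₄* does not c-command the anaphor → cannot bind it.

{3}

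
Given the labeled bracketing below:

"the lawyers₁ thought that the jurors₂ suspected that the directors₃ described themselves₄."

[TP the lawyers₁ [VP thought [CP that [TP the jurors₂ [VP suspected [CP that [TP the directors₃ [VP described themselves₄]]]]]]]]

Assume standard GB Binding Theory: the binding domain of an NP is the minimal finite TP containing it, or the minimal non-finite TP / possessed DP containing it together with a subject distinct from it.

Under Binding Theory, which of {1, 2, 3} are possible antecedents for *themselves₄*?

{3}

*themselves* is an anaphor, so Principle A applies: it must be bound in its binding domain.
Binding domain of *themselves₄*: the embedded TP, whose subject is the directors₃.
*the lawyers₁* c-commands the anaphor but is outside its binding domain → cannot satisfy Principle A.
*the jurors₂* c-commands the anaphor but is outside its binding domain → cannot satisfy Principle A.
*the directors₃* c-commands the anaphor within its binding domain → licit binder.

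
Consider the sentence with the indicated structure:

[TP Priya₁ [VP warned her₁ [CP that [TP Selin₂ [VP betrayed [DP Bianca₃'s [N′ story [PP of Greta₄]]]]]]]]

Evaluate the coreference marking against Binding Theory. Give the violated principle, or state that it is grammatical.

Principle B

The two coindexed NPs are *Priya₁* and *her₁*.
*her₁* is a pronoun. Its binding domain is the matrix TP, whose subject is Priya₁.
*Priya₁* c-commands it within that domain and carries the same index.
The pronoun is locally bound → Principle B violation.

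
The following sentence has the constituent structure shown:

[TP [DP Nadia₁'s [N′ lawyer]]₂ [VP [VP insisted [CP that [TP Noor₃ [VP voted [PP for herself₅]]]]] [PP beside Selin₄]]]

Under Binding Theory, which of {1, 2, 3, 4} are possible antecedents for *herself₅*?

*herself* is an anaphor, so Principle A applies: it must be bound in its binding domain.
Binding domain of *herself₅*: the embedded TP, whose subject is Noor₃.
*Nadia₁* does not c-command the anaphor → cannot bind it.
*[Nadia₁'s lawyer]₂* c-commands the anaphor but is outside its binding domain → cannot satisfy Principle A.
*Noor₃* c-commands the anaphor within its binding domain → licit binder.
*Selin₄* does not c-command the anaphor → cannot bind it.

{3}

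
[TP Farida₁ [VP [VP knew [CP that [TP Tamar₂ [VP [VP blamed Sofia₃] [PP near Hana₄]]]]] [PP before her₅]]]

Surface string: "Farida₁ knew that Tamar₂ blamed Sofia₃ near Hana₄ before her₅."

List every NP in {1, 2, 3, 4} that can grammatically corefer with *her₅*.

*her* is a pronoun, so Principle B applies: it must be free in its binding domain.
Binding domain of *her₅*: the matrix TP, whose subject is Farida₁.
*Farida₁* c-commands the pronoun within its binding domain → coindexation would violate Principle B.
*Tamar₂* and the pronoun do not c-command one another → neither Principle B nor Principle C is at stake; coindexation permitted.
*Sofia₃* and the pronoun do not c-command one another → neither Principle B nor Principle C is at stake; coindexation permitted.
*Hana₄* and the pronoun do not c-command one another → neither Principle B nor Principle C is at stake; coindexation permitted.

{2, 3, 4}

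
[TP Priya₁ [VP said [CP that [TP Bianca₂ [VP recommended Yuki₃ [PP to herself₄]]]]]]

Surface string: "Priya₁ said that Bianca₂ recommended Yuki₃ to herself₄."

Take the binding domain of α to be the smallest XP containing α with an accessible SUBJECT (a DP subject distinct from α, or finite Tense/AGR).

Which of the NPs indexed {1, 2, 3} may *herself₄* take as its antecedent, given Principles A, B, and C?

{2, 3}

*herself* is an anaphor, so Principle A applies: it must be bound in its binding domain.
Binding domain of *herself₄*: the embedded TP, whose subject is Bianca₂.
*Priya₁* c-commands the anaphor but is outside its binding domain → cannot satisfy Principle A.
*Bianca₂* c-commands the anaphor within its binding domain → licit binder.
*Yuki₃* c-commands the anaphor within its binding domain → licit binder.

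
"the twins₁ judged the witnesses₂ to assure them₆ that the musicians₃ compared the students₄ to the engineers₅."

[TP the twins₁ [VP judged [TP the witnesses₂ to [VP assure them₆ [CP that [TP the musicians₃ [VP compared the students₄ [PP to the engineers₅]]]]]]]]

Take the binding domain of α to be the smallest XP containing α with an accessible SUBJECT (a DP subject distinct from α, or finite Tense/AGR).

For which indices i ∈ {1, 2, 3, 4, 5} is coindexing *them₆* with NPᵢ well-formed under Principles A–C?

{1}

*them* is a pronoun, so Principle B applies: it must be free in its binding domain.
Binding domain of *them₆*: the embedded TP, whose subject is the witnesses₂.
*the twins₁* c-commands the pronoun but from outside its binding domain, and is not c-commanded by it → coindexation permitted.
*the witnesses₂* c-commands the pronoun within its binding domain → coindexation would violate Principle B.
*the musicians₃*: the pronoun c-commands this R-expression → coindexation would violate Principle C on *the musicians₃*.
*the students₄*: the pronoun c-commands this R-expression → coindexation would violate Principle C on *the students₄*.
*the engineers₅*: the pronoun c-commands this R-expression → coindexation would violate Principle C on *the engineers₅*.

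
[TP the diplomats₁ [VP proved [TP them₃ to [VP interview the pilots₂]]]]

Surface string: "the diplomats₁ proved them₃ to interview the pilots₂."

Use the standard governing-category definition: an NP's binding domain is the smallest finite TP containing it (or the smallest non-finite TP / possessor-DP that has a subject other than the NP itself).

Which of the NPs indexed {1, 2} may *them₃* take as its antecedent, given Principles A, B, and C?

none

*them* is a pronoun, so Principle B applies: it must be free in its binding domain.
Binding domain of *them₃*: the matrix TP, whose subject is the diplomats₁.
*the diplomats₁* c-commands the pronoun within its binding domain → coindexation would violate Principle B.
*the pilots₂*: the pronoun c-commands this R-expression → coindexation would violate Principle C on *the pilots₂*.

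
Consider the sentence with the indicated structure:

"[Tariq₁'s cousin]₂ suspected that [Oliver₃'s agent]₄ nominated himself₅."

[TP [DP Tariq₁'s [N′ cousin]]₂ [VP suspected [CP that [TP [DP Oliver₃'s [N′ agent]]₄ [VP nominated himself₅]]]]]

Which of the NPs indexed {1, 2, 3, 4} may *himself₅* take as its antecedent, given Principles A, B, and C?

*himself* is an anaphor, so Principle A applies: it must be bound in its binding domain.
Binding domain of *himself₅*: the embedded TP, whose subject is [Oliver₃'s agent]₄.
*Tariq₁* does not c-command the anaphor → cannot bind it.
*[Tariq₁'s cousin]₂* c-commands the anaphor but is outside its binding domain → cannot satisfy Principle A.
*Oliver₃* does not c-command the anaphor → cannot bind it.
*[Oliver₃'s agent]₄* c-commands the anaphor within its binding domain → licit binder.

{4}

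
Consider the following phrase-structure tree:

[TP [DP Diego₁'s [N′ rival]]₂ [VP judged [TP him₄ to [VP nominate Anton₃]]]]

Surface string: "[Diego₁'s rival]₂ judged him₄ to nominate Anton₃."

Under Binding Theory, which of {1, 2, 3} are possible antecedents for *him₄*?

*him* is a pronoun, so Principle B applies: it must be free in its binding domain.
Binding domain of *him₄*: the matrix TP, whose subject is [Diego₁'s rival]₂.
*Diego₁* and the pronoun do not c-command one another → neither Principle B nor Principle C is at stake; coindexation permitted.
*[Diego₁'s rival]₂* c-commands the pronoun within its binding domain → coindexation would violate Principle B.
*Anton₃*: the pronoun c-commands this R-expression → coindexation would violate Principle C on *Anton₃*.

{1}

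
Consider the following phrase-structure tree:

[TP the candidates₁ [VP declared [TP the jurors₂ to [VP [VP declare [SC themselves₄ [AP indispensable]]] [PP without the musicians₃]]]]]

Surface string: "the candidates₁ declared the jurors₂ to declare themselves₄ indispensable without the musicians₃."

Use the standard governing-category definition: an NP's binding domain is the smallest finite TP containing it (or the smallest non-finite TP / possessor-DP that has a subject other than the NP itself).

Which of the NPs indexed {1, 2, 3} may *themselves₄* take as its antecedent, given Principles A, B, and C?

*themselves* is an anaphor, so Principle A applies: it must be bound in its binding domain.
Binding domain of *themselves₄*: the embedded TP, whose subject is the jurors₂.
*the candidates₁* c-commands the anaphor but is outside its binding domain → cannot satisfy Principle A.
*the jurors₂* c-commands the anaphor within its binding domain → licit binder.
*the musicians₃* does not c-command the anaphor → cannot bind it.

{2}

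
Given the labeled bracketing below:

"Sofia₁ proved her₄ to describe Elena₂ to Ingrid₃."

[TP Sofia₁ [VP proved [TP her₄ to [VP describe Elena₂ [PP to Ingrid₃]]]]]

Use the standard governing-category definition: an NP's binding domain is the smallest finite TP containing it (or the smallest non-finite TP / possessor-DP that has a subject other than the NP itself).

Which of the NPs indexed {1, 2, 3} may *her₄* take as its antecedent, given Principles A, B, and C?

none

*her* is a pronoun, so Principle B applies: it must be free in its binding domain.
Binding domain of *her₄*: the matrix TP, whose subject is Sofia₁.
*Sofia₁* c-commands the pronoun within its binding domain → coindexation would violate Principle B.
*Elena₂*: the pronoun c-commands this R-expression → coindexation would violate Principle C on *Elena₂*.
*Ingrid₃*: the pronoun c-commands this R-expression → coindexation would violate Principle C on *Ingrid₃*.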